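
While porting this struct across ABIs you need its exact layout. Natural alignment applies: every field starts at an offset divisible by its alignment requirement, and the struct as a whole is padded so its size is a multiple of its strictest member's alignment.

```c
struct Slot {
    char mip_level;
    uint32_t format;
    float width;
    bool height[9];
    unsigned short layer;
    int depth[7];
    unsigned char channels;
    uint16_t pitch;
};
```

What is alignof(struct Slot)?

member alignments: mip_level=1, format=4, width=4, height=1, layer=2, depth=4, channels=1, pitch=2
max = 4

4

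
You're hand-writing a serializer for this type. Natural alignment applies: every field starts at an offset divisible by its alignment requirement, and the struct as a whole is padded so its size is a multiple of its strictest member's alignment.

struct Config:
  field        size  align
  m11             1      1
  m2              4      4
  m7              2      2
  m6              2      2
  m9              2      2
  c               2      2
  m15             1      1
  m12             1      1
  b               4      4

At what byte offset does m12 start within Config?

@0: m11 [1B, align 1] → 1
+3 pad (align 4)
@4: m2 [4B, align 4] → 8
@8: m7 [2B, align 2] → 10
@10: m6 [2B, align 2] → 12
@12: m9 [2B, align 2] → 14
@14: c [2B, align 2] → 16
@16: m15 [1B, align 1] → 17
@17: m12 [1B, align 1] → 18

17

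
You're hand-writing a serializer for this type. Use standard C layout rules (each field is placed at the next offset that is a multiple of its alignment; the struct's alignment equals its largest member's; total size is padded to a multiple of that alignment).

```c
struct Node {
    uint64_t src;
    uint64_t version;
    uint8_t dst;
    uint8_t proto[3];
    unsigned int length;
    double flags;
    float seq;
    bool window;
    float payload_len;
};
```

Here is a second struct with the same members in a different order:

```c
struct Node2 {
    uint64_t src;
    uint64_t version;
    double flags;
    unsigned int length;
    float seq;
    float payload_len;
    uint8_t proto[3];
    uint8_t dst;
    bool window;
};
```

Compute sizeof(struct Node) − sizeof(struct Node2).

0

@0: src [8B, align 8] → 8
@8: version [8B, align 8] → 16
@16: dst [1B, align 1] → 17
@17: proto [3B, align 1] → 20
@20: length [4B, align 4] → 24
@24: flags [8B, align 8] → 32
@32: seq [4B, align 4] → 36
@36: window [1B, align 1] → 37
+3 pad (align 4)
@40: payload_len [4B, align 4] → 44
+4 tail pad (align 8)
size 48, align 8
— Node2 —
@0: src [8B, align 8] → 8
@8: version [8B, align 8] → 16
@16: flags [8B, align 8] → 24
@24: length [4B, align 4] → 28
@28: seq [4B, align 4] → 32
@32: payload_len [4B, align 4] → 36
@36: proto [3B, align 1] → 39
@39: dst [1B, align 1] → 40
@40: window [1B, align 1] → 41
+7 tail pad (align 8)
size 48, align 8
48 − 48 = 0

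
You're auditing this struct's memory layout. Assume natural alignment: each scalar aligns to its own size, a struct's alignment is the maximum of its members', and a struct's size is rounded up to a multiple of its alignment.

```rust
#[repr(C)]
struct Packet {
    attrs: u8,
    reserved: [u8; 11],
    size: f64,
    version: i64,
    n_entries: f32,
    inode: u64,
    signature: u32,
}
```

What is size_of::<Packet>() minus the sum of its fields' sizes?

attrs at 0 (size 1, align 1) → ends 1
reserved at 1 (size 11, align 1) → ends 12
pad 4 to align 8 for size
size at 16 (size 8, align 8) → ends 24
version at 24 (size 8, align 8) → ends 32
n_entries at 32 (size 4, align 4) → ends 36
pad 4 to align 8 for inode
inode at 40 (size 8, align 8) → ends 48
signature at 48 (size 4, align 4) → ends 52
tail pad 4 to reach multiple of 8
total 56 bytes, alignment 8
data bytes 44, size 56 → padding 12

12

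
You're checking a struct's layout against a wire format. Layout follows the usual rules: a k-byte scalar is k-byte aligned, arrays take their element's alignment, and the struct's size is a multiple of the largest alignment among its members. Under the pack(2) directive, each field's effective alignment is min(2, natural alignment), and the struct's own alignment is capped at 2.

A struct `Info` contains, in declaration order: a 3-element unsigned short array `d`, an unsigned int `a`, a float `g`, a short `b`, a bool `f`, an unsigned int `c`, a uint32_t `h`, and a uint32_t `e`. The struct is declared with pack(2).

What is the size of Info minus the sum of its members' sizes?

1

d at 0 (size 6, align 2) → ends 6
a at 6 (size 4, align 2) → ends 10
g at 10 (size 4, align 2) → ends 14
b at 14 (size 2, align 2) → ends 16
f at 16 (size 1, align 1) → ends 17
pad 1 to align 2 for c
c at 18 (size 4, align 2) → ends 22
h at 22 (size 4, align 2) → ends 26
e at 26 (size 4, align 2) → ends 30
total 30 bytes, alignment 2
data bytes 29, size 30 → padding 1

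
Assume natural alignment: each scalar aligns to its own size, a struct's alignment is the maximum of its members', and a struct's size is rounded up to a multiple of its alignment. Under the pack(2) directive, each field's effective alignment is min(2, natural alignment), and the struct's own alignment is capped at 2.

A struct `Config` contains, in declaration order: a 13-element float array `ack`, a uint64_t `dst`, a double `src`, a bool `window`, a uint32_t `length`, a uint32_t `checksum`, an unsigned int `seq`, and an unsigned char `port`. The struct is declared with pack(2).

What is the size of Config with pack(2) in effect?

@0: ack [52B, align 2] → 52
@52: dst [8B, align 2] → 60
@60: src [8B, align 2] → 68
@68: window [1B, align 1] → 69
+1 pad (align 2)
@70: length [4B, align 2] → 74
@74: checksum [4B, align 2] → 78
@78: seq [4B, align 2] → 82
@82: port [1B, align 1] → 83
+1 tail pad (align 2)
size 84, align 2

84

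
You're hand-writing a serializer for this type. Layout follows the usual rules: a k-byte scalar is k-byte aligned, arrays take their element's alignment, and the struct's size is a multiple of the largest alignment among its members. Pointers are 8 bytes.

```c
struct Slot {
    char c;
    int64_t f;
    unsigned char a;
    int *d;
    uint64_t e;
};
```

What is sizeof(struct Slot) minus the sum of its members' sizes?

0..1  c  (1B, 1-aligned)
1..8  -- padding (7B)
8..16  f  (8B, 8-aligned)
16..17  a  (1B, 1-aligned)
17..24  -- padding (7B)
24..32  d  (8B, 8-aligned)
32..40  e  (8B, 8-aligned)
sizeof = 40, alignof = 8
data bytes 26, size 40 → padding 14

14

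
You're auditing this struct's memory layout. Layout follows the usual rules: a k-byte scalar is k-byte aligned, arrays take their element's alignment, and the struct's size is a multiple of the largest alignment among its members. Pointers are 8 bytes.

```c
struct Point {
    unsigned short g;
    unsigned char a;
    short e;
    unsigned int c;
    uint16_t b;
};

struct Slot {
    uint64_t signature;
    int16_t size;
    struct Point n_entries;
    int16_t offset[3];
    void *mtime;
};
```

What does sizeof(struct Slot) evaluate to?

Point: g at 0 (size 2, align 2) → ends 2; a at 2 (size 1, align 1) → ends 3; pad 1 to align 2 for e; e at 4 (size 2, align 2) → ends 6; pad 2 to align 4 for c; c at 8 (size 4, align 4) → ends 12; b at 12 (size 2, align 2) → ends 14; tail pad 2 to reach multiple of 4; total 16 bytes, alignment 4
signature at 0 (size 8, align 8) → ends 8
size at 8 (size 2, align 2) → ends 10
pad 2 to align 4 for n_entries
n_entries at 12 (size 16, align 4) → ends 28
offset at 28 (size 6, align 2) → ends 34
pad 6 to align 8 for mtime
mtime at 40 (size 8, align 8) → ends 48
total 48 bytes, alignment 8

48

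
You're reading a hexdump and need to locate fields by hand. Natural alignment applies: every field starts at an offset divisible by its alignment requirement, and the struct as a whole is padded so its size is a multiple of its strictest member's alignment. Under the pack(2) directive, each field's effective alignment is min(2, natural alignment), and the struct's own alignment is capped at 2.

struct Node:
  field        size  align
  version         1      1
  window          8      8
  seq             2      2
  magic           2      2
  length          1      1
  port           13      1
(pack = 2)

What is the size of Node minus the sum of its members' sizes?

1

@0: version [1B, align 1] → 1
+1 pad (align 2)
@2: window [8B, align 2] → 10
@10: seq [2B, align 2] → 12
@12: magic [2B, align 2] → 14
@14: length [1B, align 1] → 15
@15: port [13B, align 1] → 28
size 28, align 2
data bytes 27, size 28 → padding 1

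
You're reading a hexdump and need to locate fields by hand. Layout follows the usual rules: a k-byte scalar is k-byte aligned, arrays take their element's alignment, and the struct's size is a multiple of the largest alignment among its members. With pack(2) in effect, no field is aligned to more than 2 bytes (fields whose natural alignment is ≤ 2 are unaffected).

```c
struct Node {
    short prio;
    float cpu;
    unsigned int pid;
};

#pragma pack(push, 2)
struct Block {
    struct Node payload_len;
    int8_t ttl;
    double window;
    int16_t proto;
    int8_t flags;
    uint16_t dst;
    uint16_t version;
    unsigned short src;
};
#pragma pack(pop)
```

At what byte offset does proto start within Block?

22

Node: prio at 0 (size 2, align 2) → ends 2; pad 2 to align 4 for cpu; cpu at 4 (size 4, align 4) → ends 8; pid at 8 (size 4, align 4) → ends 12; total 12 bytes, alignment 4
payload_len at 0 (size 12, align 2) → ends 12
ttl at 12 (size 1, align 1) → ends 13
pad 1 to align 2 for window
window at 14 (size 8, align 2) → ends 22
proto at 22 (size 2, align 2) → ends 24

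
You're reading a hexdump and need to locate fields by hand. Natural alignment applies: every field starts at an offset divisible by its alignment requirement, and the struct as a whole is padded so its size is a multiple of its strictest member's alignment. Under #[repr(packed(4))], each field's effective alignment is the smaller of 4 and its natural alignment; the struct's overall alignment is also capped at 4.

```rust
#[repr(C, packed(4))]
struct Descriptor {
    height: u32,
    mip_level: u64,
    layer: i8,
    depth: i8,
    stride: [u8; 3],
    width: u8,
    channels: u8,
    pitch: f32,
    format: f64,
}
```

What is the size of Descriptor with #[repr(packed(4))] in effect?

0..4  height  (4B, 4-aligned)
4..12  mip_level  (8B, 4-aligned)
12..13  layer  (1B, 1-aligned)
13..14  depth  (1B, 1-aligned)
14..17  stride  (3B, 1-aligned)
17..18  width  (1B, 1-aligned)
18..19  channels  (1B, 1-aligned)
19..20  -- padding (1B)
20..24  pitch  (4B, 4-aligned)
24..32  format  (8B, 4-aligned)
sizeof = 32, alignof = 4

32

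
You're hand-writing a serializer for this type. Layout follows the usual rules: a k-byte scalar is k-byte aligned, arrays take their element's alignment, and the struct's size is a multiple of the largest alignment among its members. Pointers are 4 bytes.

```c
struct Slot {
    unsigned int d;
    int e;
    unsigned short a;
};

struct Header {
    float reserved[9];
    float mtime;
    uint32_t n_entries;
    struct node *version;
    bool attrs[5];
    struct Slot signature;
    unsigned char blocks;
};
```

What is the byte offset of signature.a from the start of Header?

Slot: @0: d [4B, align 4] → 4; @4: e [4B, align 4] → 8; @8: a [2B, align 2] → 10; +2 tail pad (align 4); size 12, align 4
@0: reserved [36B, align 4] → 36
@36: mtime [4B, align 4] → 40
@40: n_entries [4B, align 4] → 44
@44: version [4B, align 4] → 48
@48: attrs [5B, align 1] → 53
+3 pad (align 4)
@56: signature [12B, align 4] → 68
within Slot: a at 8
56 + 8 = 64

64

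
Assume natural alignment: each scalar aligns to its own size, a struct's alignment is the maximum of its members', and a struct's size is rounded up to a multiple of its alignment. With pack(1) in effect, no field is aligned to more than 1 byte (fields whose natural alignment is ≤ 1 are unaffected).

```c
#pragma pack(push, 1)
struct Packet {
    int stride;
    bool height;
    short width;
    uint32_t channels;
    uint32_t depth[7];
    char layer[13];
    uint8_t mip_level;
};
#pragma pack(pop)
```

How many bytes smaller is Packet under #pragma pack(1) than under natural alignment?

3

natural layout:
  @0: stride [4B, align 4] → 4
  @4: height [1B, align 1] → 5
  +1 pad (align 2)
  @6: width [2B, align 2] → 8
  @8: channels [4B, align 4] → 12
  @12: depth [28B, align 4] → 40
  @40: layer [13B, align 1] → 53
  @53: mip_level [1B, align 1] → 54
  +2 tail pad (align 4)
  size 56, align 4
packed(1) layout:
  @0: stride [4B, align 1] → 4
  @4: height [1B, align 1] → 5
  @5: width [2B, align 1] → 7
  @7: channels [4B, align 1] → 11
  @11: depth [28B, align 1] → 39
  @39: layer [13B, align 1] → 52
  @52: mip_level [1B, align 1] → 53
  size 53, align 1
56 − 53 = 3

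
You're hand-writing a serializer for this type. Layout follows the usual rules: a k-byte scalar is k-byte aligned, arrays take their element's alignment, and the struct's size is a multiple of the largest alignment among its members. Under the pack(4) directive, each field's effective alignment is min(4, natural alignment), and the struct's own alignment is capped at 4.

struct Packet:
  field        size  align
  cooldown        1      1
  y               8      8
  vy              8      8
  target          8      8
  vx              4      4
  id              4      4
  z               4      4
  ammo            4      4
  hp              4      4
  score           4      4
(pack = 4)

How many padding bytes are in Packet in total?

3

cooldown at 0 (size 1, align 1) → ends 1
pad 3 to align 4 for y
y at 4 (size 8, align 4) → ends 12
vy at 12 (size 8, align 4) → ends 20
target at 20 (size 8, align 4) → ends 28
vx at 28 (size 4, align 4) → ends 32
id at 32 (size 4, align 4) → ends 36
z at 36 (size 4, align 4) → ends 40
ammo at 40 (size 4, align 4) → ends 44
hp at 44 (size 4, align 4) → ends 48
score at 48 (size 4, align 4) → ends 52
total 52 bytes, alignment 4
data bytes 49, size 52 → padding 3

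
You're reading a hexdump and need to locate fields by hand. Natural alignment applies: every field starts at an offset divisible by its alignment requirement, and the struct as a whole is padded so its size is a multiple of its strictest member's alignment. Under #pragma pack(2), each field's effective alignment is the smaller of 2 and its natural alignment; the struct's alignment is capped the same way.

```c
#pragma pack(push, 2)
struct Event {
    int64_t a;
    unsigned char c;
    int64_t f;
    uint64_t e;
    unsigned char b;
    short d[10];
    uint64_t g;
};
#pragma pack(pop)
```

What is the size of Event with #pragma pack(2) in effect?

56

0..8  a  (8B, 2-aligned)
8..9  c  (1B, 1-aligned)
9..10  -- padding (1B)
10..18  f  (8B, 2-aligned)
18..26  e  (8B, 2-aligned)
26..27  b  (1B, 1-aligned)
27..28  -- padding (1B)
28..48  d  (20B, 2-aligned)
48..56  g  (8B, 2-aligned)
sizeof = 56, alignof = 2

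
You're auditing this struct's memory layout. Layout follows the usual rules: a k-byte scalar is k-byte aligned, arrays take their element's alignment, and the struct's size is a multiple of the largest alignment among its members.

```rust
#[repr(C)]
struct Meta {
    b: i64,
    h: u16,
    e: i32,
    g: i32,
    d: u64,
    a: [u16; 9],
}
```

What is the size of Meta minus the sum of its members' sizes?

0..8  b  (8B, 8-aligned)
8..10  h  (2B, 2-aligned)
10..12  -- padding (2B)
12..16  e  (4B, 4-aligned)
16..20  g  (4B, 4-aligned)
20..24  -- padding (4B)
24..32  d  (8B, 8-aligned)
32..50  a  (18B, 2-aligned)
50..56  -- tail padding (6B)
sizeof = 56, alignof = 8
data bytes 44, size 56 → padding 12

12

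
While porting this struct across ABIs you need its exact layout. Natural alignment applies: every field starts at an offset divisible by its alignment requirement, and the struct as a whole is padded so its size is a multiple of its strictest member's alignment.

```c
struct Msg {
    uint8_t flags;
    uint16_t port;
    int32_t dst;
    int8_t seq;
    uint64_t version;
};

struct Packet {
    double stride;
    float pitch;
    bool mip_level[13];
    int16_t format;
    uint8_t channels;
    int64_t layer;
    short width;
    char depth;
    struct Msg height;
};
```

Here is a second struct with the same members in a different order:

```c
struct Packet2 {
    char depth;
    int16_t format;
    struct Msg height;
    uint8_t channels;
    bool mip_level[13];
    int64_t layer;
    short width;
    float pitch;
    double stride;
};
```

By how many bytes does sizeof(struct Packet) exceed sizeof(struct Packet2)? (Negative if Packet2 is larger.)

Msg: 0..1  flags  (1B, 1-aligned); 1..2  -- padding (1B); 2..4  port  (2B, 2-aligned); 4..8  dst  (4B, 4-aligned); 8..9  seq  (1B, 1-aligned); 9..16  -- padding (7B); 16..24  version  (8B, 8-aligned); sizeof = 24, alignof = 8
0..8  stride  (8B, 8-aligned)
8..12  pitch  (4B, 4-aligned)
12..25  mip_level  (13B, 1-aligned)
25..26  -- padding (1B)
26..28  format  (2B, 2-aligned)
28..29  channels  (1B, 1-aligned)
29..32  -- padding (3B)
32..40  layer  (8B, 8-aligned)
40..42  width  (2B, 2-aligned)
42..43  depth  (1B, 1-aligned)
43..48  -- padding (5B)
48..72  height  (24B, 8-aligned)
sizeof = 72, alignof = 8
— Packet2 —
0..1  depth  (1B, 1-aligned)
1..2  -- padding (1B)
2..4  format  (2B, 2-aligned)
4..8  -- padding (4B)
8..32  height  (24B, 8-aligned)
32..33  channels  (1B, 1-aligned)
33..46  mip_level  (13B, 1-aligned)
46..48  -- padding (2B)
48..56  layer  (8B, 8-aligned)
56..58  width  (2B, 2-aligned)
58..60  -- padding (2B)
60..64  pitch  (4B, 4-aligned)
64..72  stride  (8B, 8-aligned)
sizeof = 72, alignof = 8
72 − 72 = 0

0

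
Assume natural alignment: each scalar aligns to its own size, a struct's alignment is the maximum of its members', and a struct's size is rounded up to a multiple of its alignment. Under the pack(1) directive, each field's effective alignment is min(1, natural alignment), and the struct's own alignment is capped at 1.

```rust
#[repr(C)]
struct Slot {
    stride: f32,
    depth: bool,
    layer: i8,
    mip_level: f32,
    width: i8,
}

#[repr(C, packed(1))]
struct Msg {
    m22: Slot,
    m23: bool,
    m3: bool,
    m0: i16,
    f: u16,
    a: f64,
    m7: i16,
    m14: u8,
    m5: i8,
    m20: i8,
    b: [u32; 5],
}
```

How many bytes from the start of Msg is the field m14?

Slot: 0..4  stride  (4B, 4-aligned); 4..5  depth  (1B, 1-aligned); 5..6  layer  (1B, 1-aligned); 6..8  -- padding (2B); 8..12  mip_level  (4B, 4-aligned); 12..13  width  (1B, 1-aligned); 13..16  -- tail padding (3B); sizeof = 16, alignof = 4
0..16  m22  (16B, 1-aligned)
16..17  m23  (1B, 1-aligned)
17..18  m3  (1B, 1-aligned)
18..20  m0  (2B, 1-aligned)
20..22  f  (2B, 1-aligned)
22..30  a  (8B, 1-aligned)
30..32  m7  (2B, 1-aligned)
32..33  m14  (1B, 1-aligned)

32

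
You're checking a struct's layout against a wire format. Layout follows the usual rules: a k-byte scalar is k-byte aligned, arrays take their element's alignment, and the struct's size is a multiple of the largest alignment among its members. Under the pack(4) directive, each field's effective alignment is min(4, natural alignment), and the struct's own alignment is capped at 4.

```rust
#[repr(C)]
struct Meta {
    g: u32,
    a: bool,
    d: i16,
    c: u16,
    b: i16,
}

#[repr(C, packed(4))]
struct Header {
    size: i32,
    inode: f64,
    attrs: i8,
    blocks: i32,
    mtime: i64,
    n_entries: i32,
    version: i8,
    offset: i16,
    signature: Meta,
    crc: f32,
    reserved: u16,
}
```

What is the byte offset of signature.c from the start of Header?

Meta: 0..4  g  (4B, 4-aligned); 4..5  a  (1B, 1-aligned); 5..6  -- padding (1B); 6..8  d  (2B, 2-aligned); 8..10  c  (2B, 2-aligned); 10..12  b  (2B, 2-aligned); sizeof = 12, alignof = 4
0..4  size  (4B, 4-aligned)
4..12  inode  (8B, 4-aligned)
12..13  attrs  (1B, 1-aligned)
13..16  -- padding (3B)
16..20  blocks  (4B, 4-aligned)
20..28  mtime  (8B, 4-aligned)
28..32  n_entries  (4B, 4-aligned)
32..33  version  (1B, 1-aligned)
33..34  -- padding (1B)
34..36  offset  (2B, 2-aligned)
36..48  signature  (12B, 4-aligned)
within Meta: c at 8
36 + 8 = 44

44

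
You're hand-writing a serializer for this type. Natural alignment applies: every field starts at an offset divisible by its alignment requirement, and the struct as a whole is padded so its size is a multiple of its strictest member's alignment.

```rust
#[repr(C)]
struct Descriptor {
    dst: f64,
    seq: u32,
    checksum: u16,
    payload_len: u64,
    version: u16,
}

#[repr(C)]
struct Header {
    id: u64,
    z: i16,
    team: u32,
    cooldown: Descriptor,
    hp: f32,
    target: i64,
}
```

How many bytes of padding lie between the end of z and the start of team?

2

Descriptor: @0: dst [8B, align 8] → 8; @8: seq [4B, align 4] → 12; @12: checksum [2B, align 2] → 14; +2 pad (align 8); @16: payload_len [8B, align 8] → 24; @24: version [2B, align 2] → 26; +6 tail pad (align 8); size 32, align 8
@0: id [8B, align 8] → 8
@8: z [2B, align 2] → 10
+2 pad (align 4)
@12: team [4B, align 4] → 16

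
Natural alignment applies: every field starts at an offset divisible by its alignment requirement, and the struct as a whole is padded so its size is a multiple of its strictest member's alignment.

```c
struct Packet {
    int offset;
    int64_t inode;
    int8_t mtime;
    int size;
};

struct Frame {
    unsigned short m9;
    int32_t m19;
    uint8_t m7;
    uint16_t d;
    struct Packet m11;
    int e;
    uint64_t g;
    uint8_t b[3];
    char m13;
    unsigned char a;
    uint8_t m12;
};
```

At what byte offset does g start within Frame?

Packet: offset at 0 (size 4, align 4) → ends 4; pad 4 to align 8 for inode; inode at 8 (size 8, align 8) → ends 16; mtime at 16 (size 1, align 1) → ends 17; pad 3 to align 4 for size; size at 20 (size 4, align 4) → ends 24; total 24 bytes, alignment 8
m9 at 0 (size 2, align 2) → ends 2
pad 2 to align 4 for m19
m19 at 4 (size 4, align 4) → ends 8
m7 at 8 (size 1, align 1) → ends 9
pad 1 to align 2 for d
d at 10 (size 2, align 2) → ends 12
pad 4 to align 8 for m11
m11 at 16 (size 24, align 8) → ends 40
e at 40 (size 4, align 4) → ends 44
pad 4 to align 8 for g
g at 48 (size 8, align 8) → ends 56

48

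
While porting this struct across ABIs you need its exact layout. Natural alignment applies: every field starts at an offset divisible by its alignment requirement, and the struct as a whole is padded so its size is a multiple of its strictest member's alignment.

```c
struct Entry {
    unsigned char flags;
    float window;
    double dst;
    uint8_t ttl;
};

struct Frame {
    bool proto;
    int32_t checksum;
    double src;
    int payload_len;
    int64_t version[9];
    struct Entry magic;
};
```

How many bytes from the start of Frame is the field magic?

Entry: flags at 0 (size 1, align 1) → ends 1; pad 3 to align 4 for window; window at 4 (size 4, align 4) → ends 8; dst at 8 (size 8, align 8) → ends 16; ttl at 16 (size 1, align 1) → ends 17; tail pad 7 to reach multiple of 8; total 24 bytes, alignment 8
proto at 0 (size 1, align 1) → ends 1
pad 3 to align 4 for checksum
checksum at 4 (size 4, align 4) → ends 8
src at 8 (size 8, align 8) → ends 16
payload_len at 16 (size 4, align 4) → ends 20
pad 4 to align 8 for version
version at 24 (size 72, align 8) → ends 96
magic at 96 (size 24, align 8) → ends 120

96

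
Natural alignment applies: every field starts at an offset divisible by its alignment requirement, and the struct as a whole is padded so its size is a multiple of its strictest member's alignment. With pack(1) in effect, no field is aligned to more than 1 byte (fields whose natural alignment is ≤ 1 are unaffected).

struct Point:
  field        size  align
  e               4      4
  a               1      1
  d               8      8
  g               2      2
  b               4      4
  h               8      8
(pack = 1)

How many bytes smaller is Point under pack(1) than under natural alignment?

natural layout:
  @0: e [4B, align 4] → 4
  @4: a [1B, align 1] → 5
  +3 pad (align 8)
  @8: d [8B, align 8] → 16
  @16: g [2B, align 2] → 18
  +2 pad (align 4)
  @20: b [4B, align 4] → 24
  @24: h [8B, align 8] → 32
  size 32, align 8
packed(1) layout:
  @0: e [4B, align 1] → 4
  @4: a [1B, align 1] → 5
  @5: d [8B, align 1] → 13
  @13: g [2B, align 1] → 15
  @15: b [4B, align 1] → 19
  @19: h [8B, align 1] → 27
  size 27, align 1
32 − 27 = 5

5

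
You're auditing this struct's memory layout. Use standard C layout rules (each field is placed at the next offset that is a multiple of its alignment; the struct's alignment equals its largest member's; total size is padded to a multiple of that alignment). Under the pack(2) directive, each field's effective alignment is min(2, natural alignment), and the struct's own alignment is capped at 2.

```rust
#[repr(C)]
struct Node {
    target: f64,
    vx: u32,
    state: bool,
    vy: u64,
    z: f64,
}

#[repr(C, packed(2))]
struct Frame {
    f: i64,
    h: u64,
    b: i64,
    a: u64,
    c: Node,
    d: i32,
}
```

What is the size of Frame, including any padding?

Node: @0: target [8B, align 8] → 8; @8: vx [4B, align 4] → 12; @12: state [1B, align 1] → 13; +3 pad (align 8); @16: vy [8B, align 8] → 24; @24: z [8B, align 8] → 32; size 32, align 8
@0: f [8B, align 2] → 8
@8: h [8B, align 2] → 16
@16: b [8B, align 2] → 24
@24: a [8B, align 2] → 32
@32: c [32B, align 2] → 64
@64: d [4B, align 2] → 68
size 68, align 2

68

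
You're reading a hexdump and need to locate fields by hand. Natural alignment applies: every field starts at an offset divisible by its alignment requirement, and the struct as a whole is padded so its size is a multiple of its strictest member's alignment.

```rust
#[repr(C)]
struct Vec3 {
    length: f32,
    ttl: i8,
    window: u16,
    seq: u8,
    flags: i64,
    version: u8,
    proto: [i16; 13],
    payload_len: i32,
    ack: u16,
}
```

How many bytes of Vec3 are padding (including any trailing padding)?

0..4  length  (4B, 4-aligned)
4..5  ttl  (1B, 1-aligned)
5..6  -- padding (1B)
6..8  window  (2B, 2-aligned)
8..9  seq  (1B, 1-aligned)
9..16  -- padding (7B)
16..24  flags  (8B, 8-aligned)
24..25  version  (1B, 1-aligned)
25..26  -- padding (1B)
26..52  proto  (26B, 2-aligned)
52..56  payload_len  (4B, 4-aligned)
56..58  ack  (2B, 2-aligned)
58..64  -- tail padding (6B)
sizeof = 64, alignof = 8
data bytes 49, size 64 → padding 15

15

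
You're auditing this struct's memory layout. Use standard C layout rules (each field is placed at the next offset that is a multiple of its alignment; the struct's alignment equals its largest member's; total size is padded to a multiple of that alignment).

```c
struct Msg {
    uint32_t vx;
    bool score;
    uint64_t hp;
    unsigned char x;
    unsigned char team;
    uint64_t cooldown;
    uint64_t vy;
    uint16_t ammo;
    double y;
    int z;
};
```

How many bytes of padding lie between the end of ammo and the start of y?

6

0..4  vx  (4B, 4-aligned)
4..5  score  (1B, 1-aligned)
5..8  -- padding (3B)
8..16  hp  (8B, 8-aligned)
16..17  x  (1B, 1-aligned)
17..18  team  (1B, 1-aligned)
18..24  -- padding (6B)
24..32  cooldown  (8B, 8-aligned)
32..40  vy  (8B, 8-aligned)
40..42  ammo  (2B, 2-aligned)
42..48  -- padding (6B)
48..56  y  (8B, 8-aligned)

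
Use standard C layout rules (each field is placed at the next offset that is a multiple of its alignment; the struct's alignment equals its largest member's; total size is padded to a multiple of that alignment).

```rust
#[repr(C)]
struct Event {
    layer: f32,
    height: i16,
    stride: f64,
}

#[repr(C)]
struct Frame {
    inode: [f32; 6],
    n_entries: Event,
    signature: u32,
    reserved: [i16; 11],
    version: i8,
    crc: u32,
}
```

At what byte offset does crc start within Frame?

68

Event: layer at 0 (size 4, align 4) → ends 4; height at 4 (size 2, align 2) → ends 6; pad 2 to align 8 for stride; stride at 8 (size 8, align 8) → ends 16; total 16 bytes, alignment 8
inode at 0 (size 24, align 4) → ends 24
n_entries at 24 (size 16, align 8) → ends 40
signature at 40 (size 4, align 4) → ends 44
reserved at 44 (size 22, align 2) → ends 66
version at 66 (size 1, align 1) → ends 67
pad 1 to align 4 for crc
crc at 68 (size 4, align 4) → ends 72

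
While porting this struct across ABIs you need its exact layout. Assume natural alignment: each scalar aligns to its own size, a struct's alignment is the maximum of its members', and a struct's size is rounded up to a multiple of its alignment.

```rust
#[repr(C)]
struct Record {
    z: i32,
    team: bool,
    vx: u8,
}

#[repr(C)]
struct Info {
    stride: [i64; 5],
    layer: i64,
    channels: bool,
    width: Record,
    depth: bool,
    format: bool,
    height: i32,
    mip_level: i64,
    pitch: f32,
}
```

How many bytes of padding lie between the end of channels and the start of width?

3

Record: z at 0 (size 4, align 4) → ends 4; team at 4 (size 1, align 1) → ends 5; vx at 5 (size 1, align 1) → ends 6; tail pad 2 to reach multiple of 4; total 8 bytes, alignment 4
stride at 0 (size 40, align 8) → ends 40
layer at 40 (size 8, align 8) → ends 48
channels at 48 (size 1, align 1) → ends 49
pad 3 to align 4 for width
width at 52 (size 8, align 4) → ends 60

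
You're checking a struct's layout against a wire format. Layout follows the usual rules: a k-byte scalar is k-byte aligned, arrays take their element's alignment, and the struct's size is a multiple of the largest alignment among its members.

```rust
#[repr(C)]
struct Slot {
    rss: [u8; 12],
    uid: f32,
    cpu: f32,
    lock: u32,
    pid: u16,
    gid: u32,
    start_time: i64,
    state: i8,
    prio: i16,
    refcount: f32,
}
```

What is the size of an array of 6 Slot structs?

288

0..12  rss  (12B, 1-aligned)
12..16  uid  (4B, 4-aligned)
16..20  cpu  (4B, 4-aligned)
20..24  lock  (4B, 4-aligned)
24..26  pid  (2B, 2-aligned)
26..28  -- padding (2B)
28..32  gid  (4B, 4-aligned)
32..40  start_time  (8B, 8-aligned)
40..41  state  (1B, 1-aligned)
41..42  -- padding (1B)
42..44  prio  (2B, 2-aligned)
44..48  refcount  (4B, 4-aligned)
sizeof = 48, alignof = 8
array of 6: 6 × 48 = 288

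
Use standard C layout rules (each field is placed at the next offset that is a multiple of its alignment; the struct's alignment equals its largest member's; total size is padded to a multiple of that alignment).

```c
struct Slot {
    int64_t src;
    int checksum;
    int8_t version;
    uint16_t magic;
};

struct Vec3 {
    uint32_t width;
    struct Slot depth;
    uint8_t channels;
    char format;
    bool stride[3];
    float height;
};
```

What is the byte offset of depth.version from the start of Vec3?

20

Slot: src at 0 (size 8, align 8) → ends 8; checksum at 8 (size 4, align 4) → ends 12; version at 12 (size 1, align 1) → ends 13; pad 1 to align 2 for magic; magic at 14 (size 2, align 2) → ends 16; total 16 bytes, alignment 8
width at 0 (size 4, align 4) → ends 4
pad 4 to align 8 for depth
depth at 8 (size 16, align 8) → ends 24
within Slot: version at 12
8 + 12 = 20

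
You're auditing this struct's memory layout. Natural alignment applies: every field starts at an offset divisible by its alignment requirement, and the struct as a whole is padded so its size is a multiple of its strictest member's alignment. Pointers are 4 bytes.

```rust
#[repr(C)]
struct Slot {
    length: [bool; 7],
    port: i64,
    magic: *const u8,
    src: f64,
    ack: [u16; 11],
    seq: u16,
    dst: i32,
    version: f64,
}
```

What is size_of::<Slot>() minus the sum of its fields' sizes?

9

@0: length [7B, align 1] → 7
+1 pad (align 8)
@8: port [8B, align 8] → 16
@16: magic [4B, align 4] → 20
+4 pad (align 8)
@24: src [8B, align 8] → 32
@32: ack [22B, align 2] → 54
@54: seq [2B, align 2] → 56
@56: dst [4B, align 4] → 60
+4 pad (align 8)
@64: version [8B, align 8] → 72
size 72, align 8
data bytes 63, size 72 → padding 9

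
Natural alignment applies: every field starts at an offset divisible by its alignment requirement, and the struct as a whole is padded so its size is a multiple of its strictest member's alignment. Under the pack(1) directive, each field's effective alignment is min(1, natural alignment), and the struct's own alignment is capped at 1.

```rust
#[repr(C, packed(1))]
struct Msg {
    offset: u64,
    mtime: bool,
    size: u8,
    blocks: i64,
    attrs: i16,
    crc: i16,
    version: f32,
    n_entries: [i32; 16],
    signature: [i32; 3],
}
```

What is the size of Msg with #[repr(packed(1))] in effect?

102

offset at 0 (size 8, align 1) → ends 8
mtime at 8 (size 1, align 1) → ends 9
size at 9 (size 1, align 1) → ends 10
blocks at 10 (size 8, align 1) → ends 18
attrs at 18 (size 2, align 1) → ends 20
crc at 20 (size 2, align 1) → ends 22
version at 22 (size 4, align 1) → ends 26
n_entries at 26 (size 64, align 1) → ends 90
signature at 90 (size 12, align 1) → ends 102
total 102 bytes, alignment 1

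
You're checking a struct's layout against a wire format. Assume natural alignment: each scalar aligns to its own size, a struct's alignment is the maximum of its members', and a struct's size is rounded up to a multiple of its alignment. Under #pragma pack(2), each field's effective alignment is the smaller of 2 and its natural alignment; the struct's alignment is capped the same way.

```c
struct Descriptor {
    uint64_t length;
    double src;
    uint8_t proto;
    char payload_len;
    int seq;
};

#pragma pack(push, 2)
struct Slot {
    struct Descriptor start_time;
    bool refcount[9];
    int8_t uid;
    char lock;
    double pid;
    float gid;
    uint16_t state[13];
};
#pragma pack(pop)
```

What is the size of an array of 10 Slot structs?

740

Descriptor: 0..8  length  (8B, 8-aligned); 8..16  src  (8B, 8-aligned); 16..17  proto  (1B, 1-aligned); 17..18  payload_len  (1B, 1-aligned); 18..20  -- padding (2B); 20..24  seq  (4B, 4-aligned); sizeof = 24, alignof = 8
0..24  start_time  (24B, 2-aligned)
24..33  refcount  (9B, 1-aligned)
33..34  uid  (1B, 1-aligned)
34..35  lock  (1B, 1-aligned)
35..36  -- padding (1B)
36..44  pid  (8B, 2-aligned)
44..48  gid  (4B, 2-aligned)
48..74  state  (26B, 2-aligned)
sizeof = 74, alignof = 2
array of 10: 10 × 74 = 740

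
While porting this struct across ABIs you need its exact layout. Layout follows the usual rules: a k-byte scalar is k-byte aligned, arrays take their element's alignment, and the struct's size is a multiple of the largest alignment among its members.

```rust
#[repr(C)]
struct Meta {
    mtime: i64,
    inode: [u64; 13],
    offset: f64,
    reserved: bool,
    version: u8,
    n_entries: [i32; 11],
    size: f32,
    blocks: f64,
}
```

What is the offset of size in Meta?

mtime at 0 (size 8, align 8) → ends 8
inode at 8 (size 104, align 8) → ends 112
offset at 112 (size 8, align 8) → ends 120
reserved at 120 (size 1, align 1) → ends 121
version at 121 (size 1, align 1) → ends 122
pad 2 to align 4 for n_entries
n_entries at 124 (size 44, align 4) → ends 168
size at 168 (size 4, align 4) → ends 172

168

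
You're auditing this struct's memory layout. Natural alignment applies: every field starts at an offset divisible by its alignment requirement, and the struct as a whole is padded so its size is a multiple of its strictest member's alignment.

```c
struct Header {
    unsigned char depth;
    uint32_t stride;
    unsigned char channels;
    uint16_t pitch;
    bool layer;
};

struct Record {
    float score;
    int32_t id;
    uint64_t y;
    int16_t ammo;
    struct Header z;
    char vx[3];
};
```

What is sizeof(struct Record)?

40

Header: @0: depth [1B, align 1] → 1; +3 pad (align 4); @4: stride [4B, align 4] → 8; @8: channels [1B, align 1] → 9; +1 pad (align 2); @10: pitch [2B, align 2] → 12; @12: layer [1B, align 1] → 13; +3 tail pad (align 4); size 16, align 4
@0: score [4B, align 4] → 4
@4: id [4B, align 4] → 8
@8: y [8B, align 8] → 16
@16: ammo [2B, align 2] → 18
+2 pad (align 4)
@20: z [16B, align 4] → 36
@36: vx [3B, align 1] → 39
+1 tail pad (align 8)
size 40, align 8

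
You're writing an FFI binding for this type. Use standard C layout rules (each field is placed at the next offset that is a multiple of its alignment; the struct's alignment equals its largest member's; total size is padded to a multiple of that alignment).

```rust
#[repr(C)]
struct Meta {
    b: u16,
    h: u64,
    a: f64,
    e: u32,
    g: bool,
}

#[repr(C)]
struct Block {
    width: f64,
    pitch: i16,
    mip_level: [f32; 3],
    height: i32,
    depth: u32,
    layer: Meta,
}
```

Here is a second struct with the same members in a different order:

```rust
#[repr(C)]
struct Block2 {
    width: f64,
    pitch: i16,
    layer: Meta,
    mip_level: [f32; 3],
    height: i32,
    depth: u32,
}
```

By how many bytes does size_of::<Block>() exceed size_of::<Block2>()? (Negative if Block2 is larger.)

Meta: b at 0 (size 2, align 2) → ends 2; pad 6 to align 8 for h; h at 8 (size 8, align 8) → ends 16; a at 16 (size 8, align 8) → ends 24; e at 24 (size 4, align 4) → ends 28; g at 28 (size 1, align 1) → ends 29; tail pad 3 to reach multiple of 8; total 32 bytes, alignment 8
width at 0 (size 8, align 8) → ends 8
pitch at 8 (size 2, align 2) → ends 10
pad 2 to align 4 for mip_level
mip_level at 12 (size 12, align 4) → ends 24
height at 24 (size 4, align 4) → ends 28
depth at 28 (size 4, align 4) → ends 32
layer at 32 (size 32, align 8) → ends 64
total 64 bytes, alignment 8
— Block2 —
width at 0 (size 8, align 8) → ends 8
pitch at 8 (size 2, align 2) → ends 10
pad 6 to align 8 for layer
layer at 16 (size 32, align 8) → ends 48
mip_level at 48 (size 12, align 4) → ends 60
height at 60 (size 4, align 4) → ends 64
depth at 64 (size 4, align 4) → ends 68
tail pad 4 to reach multiple of 8
total 72 bytes, alignment 8
64 − 72 = -8

-8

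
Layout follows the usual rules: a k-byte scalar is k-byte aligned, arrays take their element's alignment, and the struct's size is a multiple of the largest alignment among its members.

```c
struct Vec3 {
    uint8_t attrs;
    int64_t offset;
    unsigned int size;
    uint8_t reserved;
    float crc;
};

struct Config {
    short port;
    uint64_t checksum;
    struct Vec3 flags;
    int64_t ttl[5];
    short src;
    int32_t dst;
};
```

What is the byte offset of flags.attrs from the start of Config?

Vec3: 0..1  attrs  (1B, 1-aligned); 1..8  -- padding (7B); 8..16  offset  (8B, 8-aligned); 16..20  size  (4B, 4-aligned); 20..21  reserved  (1B, 1-aligned); 21..24  -- padding (3B); 24..28  crc  (4B, 4-aligned); 28..32  -- tail padding (4B); sizeof = 32, alignof = 8
0..2  port  (2B, 2-aligned)
2..8  -- padding (6B)
8..16  checksum  (8B, 8-aligned)
16..48  flags  (32B, 8-aligned)
within Vec3: attrs at 0
16 + 0 = 16

16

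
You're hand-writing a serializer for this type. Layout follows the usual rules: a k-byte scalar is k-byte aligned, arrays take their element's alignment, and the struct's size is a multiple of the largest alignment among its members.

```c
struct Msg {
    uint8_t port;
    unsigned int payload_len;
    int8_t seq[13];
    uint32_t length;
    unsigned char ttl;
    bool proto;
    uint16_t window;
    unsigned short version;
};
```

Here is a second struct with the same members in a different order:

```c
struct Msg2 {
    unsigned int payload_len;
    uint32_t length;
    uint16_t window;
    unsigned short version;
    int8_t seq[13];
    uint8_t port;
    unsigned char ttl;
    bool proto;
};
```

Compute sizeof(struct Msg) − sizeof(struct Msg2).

port at 0 (size 1, align 1) → ends 1
pad 3 to align 4 for payload_len
payload_len at 4 (size 4, align 4) → ends 8
seq at 8 (size 13, align 1) → ends 21
pad 3 to align 4 for length
length at 24 (size 4, align 4) → ends 28
ttl at 28 (size 1, align 1) → ends 29
proto at 29 (size 1, align 1) → ends 30
window at 30 (size 2, align 2) → ends 32
version at 32 (size 2, align 2) → ends 34
tail pad 2 to reach multiple of 4
total 36 bytes, alignment 4
— Msg2 —
payload_len at 0 (size 4, align 4) → ends 4
length at 4 (size 4, align 4) → ends 8
window at 8 (size 2, align 2) → ends 10
version at 10 (size 2, align 2) → ends 12
seq at 12 (size 13, align 1) → ends 25
port at 25 (size 1, align 1) → ends 26
ttl at 26 (size 1, align 1) → ends 27
proto at 27 (size 1, align 1) → ends 28
total 28 bytes, alignment 4
36 − 28 = 8

8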